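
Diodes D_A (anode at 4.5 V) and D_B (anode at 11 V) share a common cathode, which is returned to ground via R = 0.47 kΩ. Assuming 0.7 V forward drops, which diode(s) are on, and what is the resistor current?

Only D_B conducts; I_R ≈ 22 mA

Assume both conduct. Then node N would need to be at both 4.5−0.7 = 3.8 V and 11−0.7 = 10.3 V, which is impossible.
Assume only D_B conducts: V_N = 11 − 0.7 = 10.3 V, so I_R = 10.3/0.47 = 21.9 mA.
Check D_A: its anode-to-cathode voltage is 4.5 − 10.3 = -5.8 V < 0.7 V, so it is off. The assumption is consistent.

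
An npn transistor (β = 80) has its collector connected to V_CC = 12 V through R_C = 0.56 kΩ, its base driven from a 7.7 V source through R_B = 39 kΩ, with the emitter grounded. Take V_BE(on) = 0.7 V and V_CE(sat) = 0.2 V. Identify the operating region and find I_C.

active; I_C ≈ 14 mA

Assume active. Base-emitter loop: I_B = (V_BB − V_BE)/R_B = (7.7 − 0.7)/39 = 0.179 mA.
I_C = β·I_B = 80×0.179 = 14.4 mA.
V_CE = V_CC − I_C·R_C = 12 − 14.4×0.56 = 3.96 V > V_CE(sat), so the active-region assumption holds.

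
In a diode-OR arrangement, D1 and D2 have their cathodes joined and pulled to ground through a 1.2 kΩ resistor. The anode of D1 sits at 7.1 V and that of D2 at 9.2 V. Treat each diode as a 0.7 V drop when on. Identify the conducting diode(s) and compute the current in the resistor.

Assume both conduct. Then node N would need to be at both 7.1−0.7 = 6.4 V and 9.2−0.7 = 8.5 V, which is impossible.
Assume only D2 conducts: V_N = 9.2 − 0.7 = 8.5 V, so I_R = 8.5/1.2 = 7.08 mA.
Check D1: its anode-to-cathode voltage is 7.1 − 8.5 = -1.4 V < 0.7 V, so it is off. The assumption is consistent.

Only D2 conducts; I_R ≈ 7.1 mA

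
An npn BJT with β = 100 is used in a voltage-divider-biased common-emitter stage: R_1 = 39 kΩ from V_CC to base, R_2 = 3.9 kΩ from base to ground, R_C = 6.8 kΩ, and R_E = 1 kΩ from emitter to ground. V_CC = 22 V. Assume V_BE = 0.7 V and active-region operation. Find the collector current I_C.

Thevenize the base divider: V_Th = V_CC·R_2/(R_1+R_2) = 22×3.9/42.9 = 2 V, R_Th = R_1‖R_2 = 3.55 kΩ.
Base-emitter loop: V_Th = I_B·R_Th + V_BE + (β+1)I_B·R_E, so I_B = (2 − 0.7) / (3.55 + 101×1) = 0.0124 mA.
I_C = β·I_B = 100×0.0124 = 1.24 mA, and I_E = (β+1)I_B = 1.26 mA.
V_CE = V_CC − I_C·R_C − I_E·R_E = 22 − 1.24×6.8 − 1.26×1 = 12.3 V.
V_CE = 12.3 V > 0.2 V confirms active-region operation.

I_C ≈ 1.2 mA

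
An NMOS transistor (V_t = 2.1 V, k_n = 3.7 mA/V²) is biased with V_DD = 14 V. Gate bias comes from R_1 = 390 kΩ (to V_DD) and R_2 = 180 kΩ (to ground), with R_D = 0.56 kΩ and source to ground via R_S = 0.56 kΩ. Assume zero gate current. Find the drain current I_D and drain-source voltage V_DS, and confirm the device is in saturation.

I_D ≈ 2.2 mA, V_DS ≈ 12 V

V_G = V_DD·R_2/(R_1+R_2) = 14×180/570 = 4.42 V.
Assume saturation: I_D = (k_n/2)(V_GS − V_t)² with V_GS = V_G − I_D·R_S = 4.42 − 0.56·I_D.
Substituting gives 0.58·I_D² − 5.81·I_D + 9.97 = 0, with roots I_D = 2.2 or 7.81 mA.
The root I_D = 7.81 mA gives V_GS = 0.0447 V ≤ V_t, so take I_D = 2.2 mA.
Then V_GS = 3.19 V and V_DS = V_DD − I_D(R_D+R_S) = 14 − 2.2×1.12 = 11.5 V.
Saturation requires V_DS ≥ V_GS − V_t = 1.09 V; 11.5 ≥ 1.09 ✓.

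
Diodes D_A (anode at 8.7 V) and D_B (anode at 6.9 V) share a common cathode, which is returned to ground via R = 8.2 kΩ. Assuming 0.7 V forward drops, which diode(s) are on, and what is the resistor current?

Only D_A conducts; I_R ≈ 0.98 mA

Assume both conduct. Then node N would need to be at both 8.7−0.7 = 8 V and 6.9−0.7 = 6.2 V, which is impossible.
Assume only D_A conducts: V_N = 8.7 − 0.7 = 8 V, so I_R = 8/8.2 = 0.976 mA.
Check D_B: its anode-to-cathode voltage is 6.9 − 8 = -1.1 V < 0.7 V, so it is off. The assumption is consistent.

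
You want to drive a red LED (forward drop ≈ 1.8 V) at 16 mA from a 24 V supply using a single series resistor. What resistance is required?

The resistor drops V_S − V_D = 24 − 1.8 = 22.2 V at 16 mA.
R = 22.2 V / 16 mA = 1.39 kΩ.

R ≈ 1.4 kΩ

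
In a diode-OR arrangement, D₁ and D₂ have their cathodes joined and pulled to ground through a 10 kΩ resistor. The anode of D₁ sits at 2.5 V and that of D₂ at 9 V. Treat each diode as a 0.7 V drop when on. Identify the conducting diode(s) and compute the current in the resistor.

Only D₂ conducts; I_R ≈ 0.83 mA

Assume both conduct. Then node N would need to be at both 2.5−0.7 = 1.8 V and 9−0.7 = 8.3 V, which is impossible.
Assume only D₂ conducts: V_N = 9 − 0.7 = 8.3 V, so I_R = 8.3/10 = 0.83 mA.
Check D₁: its anode-to-cathode voltage is 2.5 − 8.3 = -5.8 V < 0.7 V, so it is off. The assumption is consistent.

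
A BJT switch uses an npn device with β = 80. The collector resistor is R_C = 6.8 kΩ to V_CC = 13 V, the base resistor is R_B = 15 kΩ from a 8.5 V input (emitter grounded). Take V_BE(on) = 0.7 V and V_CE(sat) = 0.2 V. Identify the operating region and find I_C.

Assume active: I_B = (8.5 − 0.7)/15 = 0.52 mA, giving I_C = β·I_B = 41.6 mA.
But then V_CE = 13 − 41.6×6.8 = -270 V < V_CE(sat) = 0.2 V — impossible in the active region.
So the transistor is saturated. With V_CE = 0.2 V, I_C = (V_CC − 0.2)/R_C = 12.8/6.8 = 1.88 mA.
Check: β·I_B = 41.6 mA > I_C = 1.88 mA, confirming saturation.

saturation; I_C ≈ 1.9 mA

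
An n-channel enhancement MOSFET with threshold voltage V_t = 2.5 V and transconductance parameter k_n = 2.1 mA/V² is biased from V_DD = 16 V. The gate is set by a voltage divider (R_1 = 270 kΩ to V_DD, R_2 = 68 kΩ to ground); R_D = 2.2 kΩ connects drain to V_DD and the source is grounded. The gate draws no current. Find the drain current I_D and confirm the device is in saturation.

V_G = V_DD·R_2/(R_1+R_2) = 16×68/338 = 3.22 V. With the source grounded, V_GS = V_G = 3.22 V.
Assume saturation: I_D = (k_n/2)(V_GS − V_t)² = (2.1/2)×(3.22 − 2.5)² = 1.05×0.719² = 0.543 mA.
V_DS = V_DD − I_D·R_D = 16 − 0.543×2.2 = 14.8 V.
Saturation requires V_DS ≥ V_GS − V_t = 0.719 V; 14.8 ≥ 0.719 ✓.

I_D ≈ 0.54 mA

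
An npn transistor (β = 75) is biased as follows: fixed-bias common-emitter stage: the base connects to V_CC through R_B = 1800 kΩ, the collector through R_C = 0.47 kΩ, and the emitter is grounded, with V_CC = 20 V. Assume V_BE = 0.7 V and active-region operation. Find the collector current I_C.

I_C ≈ 0.8 mA

Base loop: V_CC = I_B·R_B + V_BE, so I_B = (20 − 0.7)/1800 kΩ = 0.0107 mA.
In the active region I_C = β·I_B = 75 × 0.0107 = 0.804 mA.
Collector loop: V_CE = V_CC − I_C·R_C = 20 − 0.804×0.47 = 19.6 V.
Since V_CE = 19.6 V > V_CE(sat) ≈ 0.2 V, the transistor is in the active region as assumed.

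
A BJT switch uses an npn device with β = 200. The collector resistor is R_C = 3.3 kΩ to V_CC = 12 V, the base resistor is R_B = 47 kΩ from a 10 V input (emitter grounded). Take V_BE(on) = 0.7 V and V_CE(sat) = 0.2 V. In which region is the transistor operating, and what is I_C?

saturation; I_C ≈ 3.6 mA

Assume active: I_B = (10 − 0.7)/47 = 0.198 mA, giving I_C = β·I_B = 39.6 mA.
But then V_CE = 12 − 39.6×3.3 = -119 V < V_CE(sat) = 0.2 V — impossible in the active region.
So the transistor is saturated. With V_CE = 0.2 V, I_C = (V_CC − 0.2)/R_C = 11.8/3.3 = 3.58 mA.
Check: β·I_B = 39.6 mA > I_C = 3.58 mA, confirming saturation.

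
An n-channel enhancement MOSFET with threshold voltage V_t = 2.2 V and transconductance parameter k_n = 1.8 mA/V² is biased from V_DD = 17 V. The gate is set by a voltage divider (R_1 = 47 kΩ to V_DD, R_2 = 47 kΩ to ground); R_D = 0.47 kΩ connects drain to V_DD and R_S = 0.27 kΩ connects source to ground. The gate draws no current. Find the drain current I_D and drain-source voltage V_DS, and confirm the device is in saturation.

I_D ≈ 11 mA, V_DS ≈ 9.1 V

V_G = V_DD·R_2/(R_1+R_2) = 17×47/94 = 8.5 V.
Assume saturation: I_D = (k_n/2)(V_GS − V_t)² with V_GS = V_G − I_D·R_S = 8.5 − 0.27·I_D.
Substituting gives 0.0656·I_D² − 4.06·I_D + 35.7 = 0, with roots I_D = 10.6 or 51.3 mA.
The root I_D = 51.3 mA gives V_GS = -5.35 V ≤ V_t, so take I_D = 10.6 mA.
Then V_GS = 5.63 V and V_DS = V_DD − I_D(R_D+R_S) = 17 − 10.6×0.74 = 9.15 V.
Saturation requires V_DS ≥ V_GS − V_t = 3.43 V; 9.15 ≥ 3.43 ✓.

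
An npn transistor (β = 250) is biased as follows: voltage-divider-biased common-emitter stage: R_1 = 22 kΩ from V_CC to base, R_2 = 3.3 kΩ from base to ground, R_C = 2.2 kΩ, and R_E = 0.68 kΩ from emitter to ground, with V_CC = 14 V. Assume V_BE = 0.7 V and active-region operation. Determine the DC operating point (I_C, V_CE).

Thevenize the base divider: V_Th = V_CC·R_2/(R_1+R_2) = 14×3.3/25.3 = 1.83 V, R_Th = R_1‖R_2 = 2.87 kΩ.
Base-emitter loop: V_Th = I_B·R_Th + V_BE + (β+1)I_B·R_E, so I_B = (1.83 − 0.7) / (2.87 + 251×0.68) = 0.00649 mA.
I_C = β·I_B = 250×0.00649 = 1.62 mA, and I_E = (β+1)I_B = 1.63 mA.
V_CE = V_CC − I_C·R_C − I_E·R_E = 14 − 1.62×2.2 − 1.63×0.68 = 9.32 V.
V_CE = 9.32 V > 0.2 V confirms active-region operation.

I_C ≈ 1.6 mA, V_CE ≈ 9.3 V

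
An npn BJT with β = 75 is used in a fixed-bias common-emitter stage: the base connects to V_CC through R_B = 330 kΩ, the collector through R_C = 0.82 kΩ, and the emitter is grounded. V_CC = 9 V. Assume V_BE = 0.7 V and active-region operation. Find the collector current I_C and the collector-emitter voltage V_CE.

Base loop: V_CC = I_B·R_B + V_BE, so I_B = (9 − 0.7)/330 kΩ = 0.0252 mA.
In the active region I_C = β·I_B = 75 × 0.0252 = 1.89 mA.
Collector loop: V_CE = V_CC − I_C·R_C = 9 − 1.89×0.82 = 7.45 V.
Since V_CE = 7.45 V > V_CE(sat) ≈ 0.2 V, the transistor is in the active region as assumed.

I_C ≈ 1.9 mA, V_CE ≈ 7.5 V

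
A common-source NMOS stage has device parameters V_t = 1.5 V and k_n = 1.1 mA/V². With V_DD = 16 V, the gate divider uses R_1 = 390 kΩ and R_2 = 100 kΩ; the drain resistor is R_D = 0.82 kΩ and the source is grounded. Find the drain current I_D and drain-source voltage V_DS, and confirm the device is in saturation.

V_G = V_DD·R_2/(R_1+R_2) = 16×100/490 = 3.27 V. With the source grounded, V_GS = V_G = 3.27 V.
Assume saturation: I_D = (k_n/2)(V_GS − V_t)² = (1.1/2)×(3.27 − 1.5)² = 0.55×1.77² = 1.71 mA.
V_DS = V_DD − I_D·R_D = 16 − 1.71×0.82 = 14.6 V.
Saturation requires V_DS ≥ V_GS − V_t = 1.77 V; 14.6 ≥ 1.77 ✓.

I_D ≈ 1.7 mA, V_DS ≈ 15 V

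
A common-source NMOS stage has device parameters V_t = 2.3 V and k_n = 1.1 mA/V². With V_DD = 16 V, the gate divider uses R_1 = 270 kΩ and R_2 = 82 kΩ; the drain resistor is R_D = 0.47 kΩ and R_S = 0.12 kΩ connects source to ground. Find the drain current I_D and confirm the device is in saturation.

V_G = V_DD·R_2/(R_1+R_2) = 16×82/352 = 3.73 V.
Assume saturation: I_D = (k_n/2)(V_GS − V_t)² with V_GS = V_G − I_D·R_S = 3.73 − 0.12·I_D.
Substituting gives 0.00792·I_D² − 1.19·I_D + 1.12 = 0, with roots I_D = 0.949 or 149 mA.
The root I_D = 149 mA gives V_GS = -14.2 V ≤ V_t, so take I_D = 0.949 mA.
Then V_GS = 3.61 V and V_DS = V_DD − I_D(R_D+R_S) = 16 − 0.949×0.59 = 15.4 V.
Saturation requires V_DS ≥ V_GS − V_t = 1.31 V; 15.4 ≥ 1.31 ✓.

I_D ≈ 0.95 mA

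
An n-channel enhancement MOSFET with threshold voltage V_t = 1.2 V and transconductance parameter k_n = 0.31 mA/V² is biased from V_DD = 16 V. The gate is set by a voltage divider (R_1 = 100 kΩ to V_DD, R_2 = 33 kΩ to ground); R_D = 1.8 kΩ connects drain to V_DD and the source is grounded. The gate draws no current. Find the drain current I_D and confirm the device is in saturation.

V_G = V_DD·R_2/(R_1+R_2) = 16×33/133 = 3.97 V. With the source grounded, V_GS = V_G = 3.97 V.
Assume saturation: I_D = (k_n/2)(V_GS − V_t)² = (0.31/2)×(3.97 − 1.2)² = 0.155×2.77² = 1.19 mA.
V_DS = V_DD − I_D·R_D = 16 − 1.19×1.8 = 13.9 V.
Saturation requires V_DS ≥ V_GS − V_t = 2.77 V; 13.9 ≥ 2.77 ✓.

I_D ≈ 1.2 mA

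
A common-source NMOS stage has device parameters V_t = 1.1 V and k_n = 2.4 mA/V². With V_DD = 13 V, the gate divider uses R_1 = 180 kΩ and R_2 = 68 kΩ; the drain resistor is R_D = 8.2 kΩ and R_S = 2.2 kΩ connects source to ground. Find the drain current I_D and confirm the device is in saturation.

I_D ≈ 0.76 mA

V_G = V_DD·R_2/(R_1+R_2) = 13×68/248 = 3.56 V.
Assume saturation: I_D = (k_n/2)(V_GS − V_t)² with V_GS = V_G − I_D·R_S = 3.56 − 2.2·I_D.
Substituting gives 5.81·I_D² − 14·I_D + 7.29 = 0, with roots I_D = 0.759 or 1.65 mA.
The root I_D = 1.65 mA gives V_GS = -0.074 V ≤ V_t, so take I_D = 0.759 mA.
Then V_GS = 1.9 V and V_DS = V_DD − I_D(R_D+R_S) = 13 − 0.759×10.4 = 5.11 V.
Saturation requires V_DS ≥ V_GS − V_t = 0.795 V; 5.11 ≥ 0.795 ✓.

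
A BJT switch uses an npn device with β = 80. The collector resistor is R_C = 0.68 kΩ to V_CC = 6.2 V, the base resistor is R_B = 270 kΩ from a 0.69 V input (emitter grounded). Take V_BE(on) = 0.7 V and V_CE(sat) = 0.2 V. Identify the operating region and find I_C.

cutoff; I_C ≈ 0

V_BB = 0.69 V ≤ V_BE(on) = 0.7 V, so the base-emitter junction is not forward biased.
The transistor is in cutoff: I_B = I_C = 0.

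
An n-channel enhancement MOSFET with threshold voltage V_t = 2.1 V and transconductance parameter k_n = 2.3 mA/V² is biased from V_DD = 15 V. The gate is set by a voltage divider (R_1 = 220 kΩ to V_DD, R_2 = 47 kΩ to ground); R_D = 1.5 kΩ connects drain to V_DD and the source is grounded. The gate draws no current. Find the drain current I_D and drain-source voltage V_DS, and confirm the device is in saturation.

V_G = V_DD·R_2/(R_1+R_2) = 15×47/267 = 2.64 V. With the source grounded, V_GS = V_G = 2.64 V.
Assume saturation: I_D = (k_n/2)(V_GS − V_t)² = (2.3/2)×(2.64 − 2.1)² = 1.15×0.54² = 0.336 mA.
V_DS = V_DD − I_D·R_D = 15 − 0.336×1.5 = 14.5 V.
Saturation requires V_DS ≥ V_GS − V_t = 0.54 V; 14.5 ≥ 0.54 ✓.

I_D ≈ 0.34 mA, V_DS ≈ 14 V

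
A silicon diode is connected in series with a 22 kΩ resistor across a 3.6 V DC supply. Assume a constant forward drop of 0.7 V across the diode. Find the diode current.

KVL around the loop: 3.6 = V_D + I·R = 0.7 + I × 22 kΩ.
So I = (3.6 − 0.7) / 22 kΩ = 2.9 / 22 = 0.132 mA.

I ≈ 0.13 mA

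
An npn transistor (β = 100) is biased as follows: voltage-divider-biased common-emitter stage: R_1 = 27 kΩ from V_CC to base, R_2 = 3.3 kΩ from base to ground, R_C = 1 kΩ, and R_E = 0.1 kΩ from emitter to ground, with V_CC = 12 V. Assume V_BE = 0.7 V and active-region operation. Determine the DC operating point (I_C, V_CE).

I_C ≈ 4.7 mA, V_CE ≈ 6.9 V

Thevenize the base divider: V_Th = V_CC·R_2/(R_1+R_2) = 12×3.3/30.3 = 1.31 V, R_Th = R_1‖R_2 = 2.94 kΩ.
Base-emitter loop: V_Th = I_B·R_Th + V_BE + (β+1)I_B·R_E, so I_B = (1.31 − 0.7) / (2.94 + 101×0.1) = 0.0465 mA.
I_C = β·I_B = 100×0.0465 = 4.65 mA, and I_E = (β+1)I_B = 4.7 mA.
V_CE = V_CC − I_C·R_C − I_E·R_E = 12 − 4.65×1 − 4.7×0.1 = 6.88 V.
V_CE = 6.88 V > 0.2 V confirms active-region operation.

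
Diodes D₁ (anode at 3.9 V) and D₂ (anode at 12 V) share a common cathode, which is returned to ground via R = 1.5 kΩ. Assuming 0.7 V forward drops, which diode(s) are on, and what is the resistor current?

Assume both conduct. Then node N would need to be at both 3.9−0.7 = 3.2 V and 12−0.7 = 11.3 V, which is impossible.
Assume only D₂ conducts: V_N = 12 − 0.7 = 11.3 V, so I_R = 11.3/1.5 = 7.53 mA.
Check D₁: its anode-to-cathode voltage is 3.9 − 11.3 = -7.4 V < 0.7 V, so it is off. The assumption is consistent.

Only D₂ conducts; I_R ≈ 7.5 mA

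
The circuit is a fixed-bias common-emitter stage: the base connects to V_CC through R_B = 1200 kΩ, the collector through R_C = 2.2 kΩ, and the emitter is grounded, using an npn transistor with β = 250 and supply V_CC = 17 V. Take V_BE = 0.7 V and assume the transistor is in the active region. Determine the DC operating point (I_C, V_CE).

I_C ≈ 3.4 mA, V_CE ≈ 9.5 V

Base loop: V_CC = I_B·R_B + V_BE, so I_B = (17 − 0.7)/1200 kΩ = 0.0136 mA.
In the active region I_C = β·I_B = 250 × 0.0136 = 3.4 mA.
Collector loop: V_CE = V_CC − I_C·R_C = 17 − 3.4×2.2 = 9.53 V.
Since V_CE = 9.53 V > V_CE(sat) ≈ 0.2 V, the transistor is in the active region as assumed.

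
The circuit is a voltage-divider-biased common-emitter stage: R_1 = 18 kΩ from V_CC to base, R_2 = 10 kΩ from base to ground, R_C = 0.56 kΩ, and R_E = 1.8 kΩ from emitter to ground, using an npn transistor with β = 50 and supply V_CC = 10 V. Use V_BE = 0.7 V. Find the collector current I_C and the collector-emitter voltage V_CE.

Thevenize the base divider: V_Th = V_CC·R_2/(R_1+R_2) = 10×10/28 = 3.57 V, R_Th = R_1‖R_2 = 6.43 kΩ.
Base-emitter loop: V_Th = I_B·R_Th + V_BE + (β+1)I_B·R_E, so I_B = (3.57 − 0.7) / (6.43 + 51×1.8) = 0.0292 mA.
I_C = β·I_B = 50×0.0292 = 1.46 mA, and I_E = (β+1)I_B = 1.49 mA.
V_CE = V_CC − I_C·R_C − I_E·R_E = 10 − 1.46×0.56 − 1.49×1.8 = 6.5 V.
V_CE = 6.5 V > 0.2 V confirms active-region operation.

I_C ≈ 1.5 mA, V_CE ≈ 6.5 V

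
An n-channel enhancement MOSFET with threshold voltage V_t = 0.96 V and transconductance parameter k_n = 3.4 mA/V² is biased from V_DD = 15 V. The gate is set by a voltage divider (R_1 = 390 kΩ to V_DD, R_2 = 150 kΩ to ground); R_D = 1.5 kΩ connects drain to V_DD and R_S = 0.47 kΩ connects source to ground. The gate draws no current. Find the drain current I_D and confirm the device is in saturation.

I_D ≈ 3.7 mA

V_G = V_DD·R_2/(R_1+R_2) = 15×150/540 = 4.17 V.
Assume saturation: I_D = (k_n/2)(V_GS − V_t)² with V_GS = V_G − I_D·R_S = 4.17 − 0.47·I_D.
Substituting gives 0.376·I_D² − 6.12·I_D + 17.5 = 0, with roots I_D = 3.69 or 12.6 mA.
The root I_D = 12.6 mA gives V_GS = -1.76 V ≤ V_t, so take I_D = 3.69 mA.
Then V_GS = 2.43 V and V_DS = V_DD − I_D(R_D+R_S) = 15 − 3.69×1.97 = 7.73 V.
Saturation requires V_DS ≥ V_GS − V_t = 1.47 V; 7.73 ≥ 1.47 ✓.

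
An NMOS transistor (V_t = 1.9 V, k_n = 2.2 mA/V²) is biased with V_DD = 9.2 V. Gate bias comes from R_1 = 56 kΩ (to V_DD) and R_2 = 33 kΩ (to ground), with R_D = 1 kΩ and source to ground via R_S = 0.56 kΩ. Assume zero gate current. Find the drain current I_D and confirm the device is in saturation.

V_G = V_DD·R_2/(R_1+R_2) = 9.2×33/89 = 3.41 V.
Assume saturation: I_D = (k_n/2)(V_GS − V_t)² with V_GS = V_G − I_D·R_S = 3.41 − 0.56·I_D.
Substituting gives 0.345·I_D² − 2.86·I_D + 2.51 = 0, with roots I_D = 0.998 or 7.3 mA.
The root I_D = 7.3 mA gives V_GS = -0.676 V ≤ V_t, so take I_D = 0.998 mA.
Then V_GS = 2.85 V and V_DS = V_DD − I_D(R_D+R_S) = 9.2 − 0.998×1.56 = 7.64 V.
Saturation requires V_DS ≥ V_GS − V_t = 0.952 V; 7.64 ≥ 0.952 ✓.

I_D ≈ 1 mA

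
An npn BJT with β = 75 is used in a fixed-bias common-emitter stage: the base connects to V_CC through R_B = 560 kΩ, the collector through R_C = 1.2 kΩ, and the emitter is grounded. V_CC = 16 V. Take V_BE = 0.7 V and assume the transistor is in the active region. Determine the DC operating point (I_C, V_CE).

Base loop: V_CC = I_B·R_B + V_BE, so I_B = (16 − 0.7)/560 kΩ = 0.0273 mA.
In the active region I_C = β·I_B = 75 × 0.0273 = 2.05 mA.
Collector loop: V_CE = V_CC − I_C·R_C = 16 − 2.05×1.2 = 13.5 V.
Since V_CE = 13.5 V > V_CE(sat) ≈ 0.2 V, the transistor is in the active region as assumed.

I_C ≈ 2 mA, V_CE ≈ 14 V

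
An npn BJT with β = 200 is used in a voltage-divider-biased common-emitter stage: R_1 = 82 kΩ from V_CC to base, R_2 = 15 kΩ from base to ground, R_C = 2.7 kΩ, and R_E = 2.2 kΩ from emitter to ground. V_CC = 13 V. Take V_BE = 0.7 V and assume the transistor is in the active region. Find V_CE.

V_CE ≈ 10 V

Thevenize the base divider: V_Th = V_CC·R_2/(R_1+R_2) = 13×15/97 = 2.01 V, R_Th = R_1‖R_2 = 12.7 kΩ.
Base-emitter loop: V_Th = I_B·R_Th + V_BE + (β+1)I_B·R_E, so I_B = (2.01 − 0.7) / (12.7 + 201×2.2) = 0.00288 mA.
I_C = β·I_B = 200×0.00288 = 0.576 mA, and I_E = (β+1)I_B = 0.579 mA.
V_CE = V_CC − I_C·R_C − I_E·R_E = 13 − 0.576×2.7 − 0.579×2.2 = 10.2 V.
V_CE = 10.2 V > 0.2 V confirms active-region operation.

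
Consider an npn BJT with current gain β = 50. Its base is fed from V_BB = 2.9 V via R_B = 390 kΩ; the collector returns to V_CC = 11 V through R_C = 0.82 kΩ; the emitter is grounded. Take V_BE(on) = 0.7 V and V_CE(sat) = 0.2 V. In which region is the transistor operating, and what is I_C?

Assume active. Base-emitter loop: I_B = (V_BB − V_BE)/R_B = (2.9 − 0.7)/390 = 0.00564 mA.
I_C = β·I_B = 50×0.00564 = 0.282 mA.
V_CE = V_CC − I_C·R_C = 11 − 0.282×0.82 = 10.8 V > V_CE(sat), so the active-region assumption holds.

active; I_C ≈ 0.28 mA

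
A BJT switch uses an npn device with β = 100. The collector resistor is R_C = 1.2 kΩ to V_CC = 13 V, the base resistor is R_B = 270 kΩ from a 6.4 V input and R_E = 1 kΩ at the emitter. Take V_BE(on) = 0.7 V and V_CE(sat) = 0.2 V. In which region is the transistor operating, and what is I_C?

Assume active. Base-emitter loop: I_B = (V_BB − V_BE)/(R_B + (β+1)R_E) = (6.4 − 0.7)/(270 + 101×1) = 0.0154 mA.
I_C = β·I_B = 100×0.0154 = 1.54 mA.
V_CE = V_CC − I_C·R_C − I_E·R_E = 13 − 1.54×1.2 − 1.55×1 = 9.6 V > V_CE(sat), so the active-region assumption holds.

active; I_C ≈ 1.5 mA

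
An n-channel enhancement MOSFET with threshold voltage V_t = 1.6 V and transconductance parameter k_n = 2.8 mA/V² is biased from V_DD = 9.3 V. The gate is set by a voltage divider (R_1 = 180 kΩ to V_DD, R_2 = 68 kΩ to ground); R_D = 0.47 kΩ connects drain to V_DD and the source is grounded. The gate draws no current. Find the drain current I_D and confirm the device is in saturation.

V_G = V_DD·R_2/(R_1+R_2) = 9.3×68/248 = 2.55 V. With the source grounded, V_GS = V_G = 2.55 V.
Assume saturation: I_D = (k_n/2)(V_GS − V_t)² = (2.8/2)×(2.55 − 1.6)² = 1.4×0.95² = 1.26 mA.
V_DS = V_DD − I_D·R_D = 9.3 − 1.26×0.47 = 8.71 V.
Saturation requires V_DS ≥ V_GS − V_t = 0.95 V; 8.71 ≥ 0.95 ✓.

I_D ≈ 1.3 mA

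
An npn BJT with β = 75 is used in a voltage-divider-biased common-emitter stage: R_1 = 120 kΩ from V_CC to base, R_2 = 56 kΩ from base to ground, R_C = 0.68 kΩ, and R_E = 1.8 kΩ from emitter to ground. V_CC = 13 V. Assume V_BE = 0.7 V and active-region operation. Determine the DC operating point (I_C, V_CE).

Thevenize the base divider: V_Th = V_CC·R_2/(R_1+R_2) = 13×56/176 = 4.14 V, R_Th = R_1‖R_2 = 38.2 kΩ.
Base-emitter loop: V_Th = I_B·R_Th + V_BE + (β+1)I_B·R_E, so I_B = (4.14 − 0.7) / (38.2 + 76×1.8) = 0.0196 mA.
I_C = β·I_B = 75×0.0196 = 1.47 mA, and I_E = (β+1)I_B = 1.49 mA.
V_CE = V_CC − I_C·R_C − I_E·R_E = 13 − 1.47×0.68 − 1.49×1.8 = 9.31 V.
V_CE = 9.31 V > 0.2 V confirms active-region operation.

I_C ≈ 1.5 mA, V_CE ≈ 9.3 V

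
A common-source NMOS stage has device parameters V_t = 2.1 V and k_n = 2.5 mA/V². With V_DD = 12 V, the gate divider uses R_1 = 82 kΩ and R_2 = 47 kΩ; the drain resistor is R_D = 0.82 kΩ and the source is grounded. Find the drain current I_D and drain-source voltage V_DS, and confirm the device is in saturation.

I_D ≈ 6.5 mA, V_DS ≈ 6.7 V

V_G = V_DD·R_2/(R_1+R_2) = 12×47/129 = 4.37 V. With the source grounded, V_GS = V_G = 4.37 V.
Assume saturation: I_D = (k_n/2)(V_GS − V_t)² = (2.5/2)×(4.37 − 2.1)² = 1.25×2.27² = 6.45 mA.
V_DS = V_DD − I_D·R_D = 12 − 6.45×0.82 = 6.71 V.
Saturation requires V_DS ≥ V_GS − V_t = 2.27 V; 6.71 ≥ 2.27 ✓.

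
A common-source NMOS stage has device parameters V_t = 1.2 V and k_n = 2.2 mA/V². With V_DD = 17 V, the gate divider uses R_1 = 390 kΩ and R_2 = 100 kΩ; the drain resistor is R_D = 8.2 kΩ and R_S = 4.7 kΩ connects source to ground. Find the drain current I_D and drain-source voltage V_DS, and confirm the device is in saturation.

I_D ≈ 0.36 mA, V_DS ≈ 12 V

V_G = V_DD·R_2/(R_1+R_2) = 17×100/490 = 3.47 V.
Assume saturation: I_D = (k_n/2)(V_GS − V_t)² with V_GS = V_G − I_D·R_S = 3.47 − 4.7·I_D.
Substituting gives 24.3·I_D² − 24.5·I_D + 5.67 = 0, with roots I_D = 0.361 or 0.646 mA.
The root I_D = 0.646 mA gives V_GS = 0.434 V ≤ V_t, so take I_D = 0.361 mA.
Then V_GS = 1.77 V and V_DS = V_DD − I_D(R_D+R_S) = 17 − 0.361×12.9 = 12.3 V.
Saturation requires V_DS ≥ V_GS − V_t = 0.573 V; 12.3 ≥ 0.573 ✓.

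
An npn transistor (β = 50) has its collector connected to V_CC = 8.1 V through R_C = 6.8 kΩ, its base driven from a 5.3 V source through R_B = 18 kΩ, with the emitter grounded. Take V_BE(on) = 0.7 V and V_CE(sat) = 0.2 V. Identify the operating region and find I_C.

saturation; I_C ≈ 1.2 mA

Assume active: I_B = (5.3 − 0.7)/18 = 0.256 mA, giving I_C = β·I_B = 12.8 mA.
But then V_CE = 8.1 − 12.8×6.8 = -78.8 V < V_CE(sat) = 0.2 V — impossible in the active region.
So the transistor is saturated. With V_CE = 0.2 V, I_C = (V_CC − 0.2)/R_C = 7.9/6.8 = 1.16 mA.
Check: β·I_B = 12.8 mA > I_C = 1.16 mA, confirming saturation.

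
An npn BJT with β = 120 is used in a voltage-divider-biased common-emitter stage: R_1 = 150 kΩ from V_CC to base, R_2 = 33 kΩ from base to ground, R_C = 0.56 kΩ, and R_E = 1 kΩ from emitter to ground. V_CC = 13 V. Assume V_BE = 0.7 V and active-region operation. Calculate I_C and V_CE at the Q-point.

Thevenize the base divider: V_Th = V_CC·R_2/(R_1+R_2) = 13×33/183 = 2.34 V, R_Th = R_1‖R_2 = 27 kΩ.
Base-emitter loop: V_Th = I_B·R_Th + V_BE + (β+1)I_B·R_E, so I_B = (2.34 − 0.7) / (27 + 121×1) = 0.0111 mA.
I_C = β·I_B = 120×0.0111 = 1.33 mA, and I_E = (β+1)I_B = 1.34 mA.
V_CE = V_CC − I_C·R_C − I_E·R_E = 13 − 1.33×0.56 − 1.34×1 = 10.9 V.
V_CE = 10.9 V > 0.2 V confirms active-region operation.

I_C ≈ 1.3 mA, V_CE ≈ 11 V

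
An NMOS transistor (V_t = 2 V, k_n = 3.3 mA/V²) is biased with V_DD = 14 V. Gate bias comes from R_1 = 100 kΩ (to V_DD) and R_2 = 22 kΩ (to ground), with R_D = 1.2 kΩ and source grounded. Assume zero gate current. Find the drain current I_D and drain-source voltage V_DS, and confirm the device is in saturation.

V_G = V_DD·R_2/(R_1+R_2) = 14×22/122 = 2.52 V. With the source grounded, V_GS = V_G = 2.52 V.
Assume saturation: I_D = (k_n/2)(V_GS − V_t)² = (3.3/2)×(2.52 − 2)² = 1.65×0.525² = 0.454 mA.
V_DS = V_DD − I_D·R_D = 14 − 0.454×1.2 = 13.5 V.
Saturation requires V_DS ≥ V_GS − V_t = 0.525 V; 13.5 ≥ 0.525 ✓.

I_D ≈ 0.45 mA, V_DS ≈ 13 V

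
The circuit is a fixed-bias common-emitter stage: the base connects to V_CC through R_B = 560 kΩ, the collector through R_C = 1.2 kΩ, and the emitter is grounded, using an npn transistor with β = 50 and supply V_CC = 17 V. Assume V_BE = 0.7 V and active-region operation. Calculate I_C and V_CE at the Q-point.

I_C ≈ 1.5 mA, V_CE ≈ 15 V

Base loop: V_CC = I_B·R_B + V_BE, so I_B = (17 − 0.7)/560 kΩ = 0.0291 mA.
In the active region I_C = β·I_B = 50 × 0.0291 = 1.46 mA.
Collector loop: V_CE = V_CC − I_C·R_C = 17 − 1.46×1.2 = 15.3 V.
Since V_CE = 15.3 V > V_CE(sat) ≈ 0.2 V, the transistor is in the active region as assumed.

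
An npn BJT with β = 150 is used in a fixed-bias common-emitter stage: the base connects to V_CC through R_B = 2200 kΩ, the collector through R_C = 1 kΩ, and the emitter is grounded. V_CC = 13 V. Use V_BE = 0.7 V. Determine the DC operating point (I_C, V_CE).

Base loop: V_CC = I_B·R_B + V_BE, so I_B = (13 − 0.7)/2200 kΩ = 0.00559 mA.
In the active region I_C = β·I_B = 150 × 0.00559 = 0.839 mA.
Collector loop: V_CE = V_CC − I_C·R_C = 13 − 0.839×1 = 12.2 V.
Since V_CE = 12.2 V > V_CE(sat) ≈ 0.2 V, the transistor is in the active region as assumed.

I_C ≈ 0.84 mA, V_CE ≈ 12 V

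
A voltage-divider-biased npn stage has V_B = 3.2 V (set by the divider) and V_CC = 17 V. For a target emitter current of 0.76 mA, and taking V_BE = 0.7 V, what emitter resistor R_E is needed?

R_E ≈ 3.3 kΩ

V_E = V_B − V_BE = 3.2 − 0.7 = 2.5 V.
R_E = V_E / I_E = 2.5 / 0.76 = 3.29 kΩ.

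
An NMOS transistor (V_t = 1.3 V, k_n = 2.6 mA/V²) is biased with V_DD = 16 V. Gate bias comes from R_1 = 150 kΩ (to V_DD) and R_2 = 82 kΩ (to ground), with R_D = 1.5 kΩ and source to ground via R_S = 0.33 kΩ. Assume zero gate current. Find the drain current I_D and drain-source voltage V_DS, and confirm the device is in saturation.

V_G = V_DD·R_2/(R_1+R_2) = 16×82/232 = 5.66 V.
Assume saturation: I_D = (k_n/2)(V_GS − V_t)² with V_GS = V_G − I_D·R_S = 5.66 − 0.33·I_D.
Substituting gives 0.142·I_D² − 4.74·I_D + 24.7 = 0, with roots I_D = 6.45 or 27 mA.
The root I_D = 27 mA gives V_GS = -3.26 V ≤ V_t, so take I_D = 6.45 mA.
Then V_GS = 3.53 V and V_DS = V_DD − I_D(R_D+R_S) = 16 − 6.45×1.83 = 4.2 V.
Saturation requires V_DS ≥ V_GS − V_t = 2.23 V; 4.2 ≥ 2.23 ✓.

I_D ≈ 6.4 mA, V_DS ≈ 4.2 V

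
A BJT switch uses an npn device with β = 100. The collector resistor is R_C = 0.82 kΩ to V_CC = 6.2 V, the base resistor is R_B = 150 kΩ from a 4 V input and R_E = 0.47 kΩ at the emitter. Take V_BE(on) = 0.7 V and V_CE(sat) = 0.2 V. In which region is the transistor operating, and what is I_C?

Assume active. Base-emitter loop: I_B = (V_BB − V_BE)/(R_B + (β+1)R_E) = (4 − 0.7)/(150 + 101×0.47) = 0.0167 mA.
I_C = β·I_B = 100×0.0167 = 1.67 mA.
V_CE = V_CC − I_C·R_C − I_E·R_E = 6.2 − 1.67×0.82 − 1.69×0.47 = 4.04 V > V_CE(sat), so the active-region assumption holds.

active; I_C ≈ 1.7 mA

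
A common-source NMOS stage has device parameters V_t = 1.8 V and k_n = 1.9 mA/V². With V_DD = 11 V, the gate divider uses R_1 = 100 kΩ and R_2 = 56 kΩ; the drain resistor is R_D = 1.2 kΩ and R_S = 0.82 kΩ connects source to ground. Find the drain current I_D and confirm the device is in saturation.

I_D ≈ 1.2 mA

V_G = V_DD·R_2/(R_1+R_2) = 11×56/156 = 3.95 V.
Assume saturation: I_D = (k_n/2)(V_GS − V_t)² with V_GS = V_G − I_D·R_S = 3.95 − 0.82·I_D.
Substituting gives 0.639·I_D² − 4.35·I_D + 4.39 = 0, with roots I_D = 1.23 or 5.57 mA.
The root I_D = 5.57 mA gives V_GS = -0.622 V ≤ V_t, so take I_D = 1.23 mA.
Then V_GS = 2.94 V and V_DS = V_DD − I_D(R_D+R_S) = 11 − 1.23×2.02 = 8.51 V.
Saturation requires V_DS ≥ V_GS − V_t = 1.14 V; 8.51 ≥ 1.14 ✓.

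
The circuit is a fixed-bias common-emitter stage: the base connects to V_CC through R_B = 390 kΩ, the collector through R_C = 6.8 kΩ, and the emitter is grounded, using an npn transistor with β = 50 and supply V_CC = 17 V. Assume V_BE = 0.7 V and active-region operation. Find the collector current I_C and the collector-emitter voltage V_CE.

Base loop: V_CC = I_B·R_B + V_BE, so I_B = (17 − 0.7)/390 kΩ = 0.0418 mA.
In the active region I_C = β·I_B = 50 × 0.0418 = 2.09 mA.
Collector loop: V_CE = V_CC − I_C·R_C = 17 − 2.09×6.8 = 2.79 V.
Since V_CE = 2.79 V > V_CE(sat) ≈ 0.2 V, the transistor is in the active region as assumed.

I_C ≈ 2.1 mA, V_CE ≈ 2.8 V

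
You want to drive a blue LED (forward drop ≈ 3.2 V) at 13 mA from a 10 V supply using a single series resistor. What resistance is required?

The resistor drops V_S − V_D = 10 − 3.2 = 6.8 V at 13 mA.
R = 6.8 V / 13 mA = 0.523 kΩ.

R ≈ 0.52 kΩ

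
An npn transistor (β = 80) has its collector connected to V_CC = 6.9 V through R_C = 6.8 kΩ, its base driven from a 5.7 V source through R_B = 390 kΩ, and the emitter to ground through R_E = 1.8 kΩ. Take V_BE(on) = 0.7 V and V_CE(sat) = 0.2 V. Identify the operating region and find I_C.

active; I_C ≈ 0.75 mA

Assume active. Base-emitter loop: I_B = (V_BB − V_BE)/(R_B + (β+1)R_E) = (5.7 − 0.7)/(390 + 81×1.8) = 0.00933 mA.
I_C = β·I_B = 80×0.00933 = 0.747 mA.
V_CE = V_CC − I_C·R_C − I_E·R_E = 6.9 − 0.747×6.8 − 0.756×1.8 = 0.463 V > V_CE(sat), so the active-region assumption holds.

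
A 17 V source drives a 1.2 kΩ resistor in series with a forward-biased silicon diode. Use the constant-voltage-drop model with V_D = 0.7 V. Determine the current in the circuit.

KVL around the loop: 17 = V_D + I·R = 0.7 + I × 1.2 kΩ.
So I = (17 − 0.7) / 1.2 kΩ = 16.3 / 1.2 = 13.6 mA.

I ≈ 14 mA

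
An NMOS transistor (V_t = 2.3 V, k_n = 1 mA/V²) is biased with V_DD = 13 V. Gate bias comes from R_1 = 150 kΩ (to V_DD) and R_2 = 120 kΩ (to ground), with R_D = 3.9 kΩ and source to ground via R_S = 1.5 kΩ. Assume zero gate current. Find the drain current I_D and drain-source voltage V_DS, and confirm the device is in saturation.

I_D ≈ 1.3 mA, V_DS ≈ 6.2 V

V_G = V_DD·R_2/(R_1+R_2) = 13×120/270 = 5.78 V.
Assume saturation: I_D = (k_n/2)(V_GS − V_t)² with V_GS = V_G − I_D·R_S = 5.78 − 1.5·I_D.
Substituting gives 1.12·I_D² − 6.22·I_D + 6.05 = 0, with roots I_D = 1.26 or 4.27 mA.
The root I_D = 4.27 mA gives V_GS = -0.621 V ≤ V_t, so take I_D = 1.26 mA.
Then V_GS = 3.89 V and V_DS = V_DD − I_D(R_D+R_S) = 13 − 1.26×5.4 = 6.2 V.
Saturation requires V_DS ≥ V_GS − V_t = 1.59 V; 6.2 ≥ 1.59 ✓.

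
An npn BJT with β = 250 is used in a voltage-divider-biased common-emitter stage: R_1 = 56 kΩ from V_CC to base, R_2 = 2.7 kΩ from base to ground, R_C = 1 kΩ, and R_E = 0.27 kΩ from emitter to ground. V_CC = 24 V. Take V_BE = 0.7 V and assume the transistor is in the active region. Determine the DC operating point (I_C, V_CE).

I_C ≈ 1.4 mA, V_CE ≈ 22 V

Thevenize the base divider: V_Th = V_CC·R_2/(R_1+R_2) = 24×2.7/58.7 = 1.1 V, R_Th = R_1‖R_2 = 2.58 kΩ.
Base-emitter loop: V_Th = I_B·R_Th + V_BE + (β+1)I_B·R_E, so I_B = (1.1 − 0.7) / (2.58 + 251×0.27) = 0.00574 mA.
I_C = β·I_B = 250×0.00574 = 1.44 mA, and I_E = (β+1)I_B = 1.44 mA.
V_CE = V_CC − I_C·R_C − I_E·R_E = 24 − 1.44×1 − 1.44×0.27 = 22.2 V.
V_CE = 22.2 V > 0.2 V confirms active-region operation.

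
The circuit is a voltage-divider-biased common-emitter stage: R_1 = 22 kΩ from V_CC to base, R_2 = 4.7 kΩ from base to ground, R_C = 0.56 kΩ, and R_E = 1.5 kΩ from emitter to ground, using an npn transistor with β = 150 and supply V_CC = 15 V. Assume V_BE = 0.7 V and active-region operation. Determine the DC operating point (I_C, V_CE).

Thevenize the base divider: V_Th = V_CC·R_2/(R_1+R_2) = 15×4.7/26.7 = 2.64 V, R_Th = R_1‖R_2 = 3.87 kΩ.
Base-emitter loop: V_Th = I_B·R_Th + V_BE + (β+1)I_B·R_E, so I_B = (2.64 − 0.7) / (3.87 + 151×1.5) = 0.00842 mA.
I_C = β·I_B = 150×0.00842 = 1.26 mA, and I_E = (β+1)I_B = 1.27 mA.
V_CE = V_CC − I_C·R_C − I_E·R_E = 15 − 1.26×0.56 − 1.27×1.5 = 12.4 V.
V_CE = 12.4 V > 0.2 V confirms active-region operation.

I_C ≈ 1.3 mA, V_CE ≈ 12 V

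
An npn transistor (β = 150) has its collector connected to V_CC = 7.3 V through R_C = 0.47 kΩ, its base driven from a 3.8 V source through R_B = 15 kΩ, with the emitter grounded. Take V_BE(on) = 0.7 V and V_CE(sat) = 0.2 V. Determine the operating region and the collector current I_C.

Assume active: I_B = (3.8 − 0.7)/15 = 0.207 mA, giving I_C = β·I_B = 31 mA.
But then V_CE = 7.3 − 31×0.47 = -7.27 V < V_CE(sat) = 0.2 V — impossible in the active region.
So the transistor is saturated. With V_CE = 0.2 V, I_C = (V_CC − 0.2)/R_C = 7.1/0.47 = 15.1 mA.
Check: β·I_B = 31 mA > I_C = 15.1 mA, confirming saturation.

saturation; I_C ≈ 15 mA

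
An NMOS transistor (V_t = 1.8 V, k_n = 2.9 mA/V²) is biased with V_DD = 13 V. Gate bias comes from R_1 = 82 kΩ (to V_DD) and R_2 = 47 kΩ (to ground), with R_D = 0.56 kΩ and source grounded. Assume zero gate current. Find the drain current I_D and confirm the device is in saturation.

I_D ≈ 13 mA

V_G = V_DD·R_2/(R_1+R_2) = 13×47/129 = 4.74 V. With the source grounded, V_GS = V_G = 4.74 V.
Assume saturation: I_D = (k_n/2)(V_GS − V_t)² = (2.9/2)×(4.74 − 1.8)² = 1.45×2.94² = 12.5 mA.
V_DS = V_DD − I_D·R_D = 13 − 12.5×0.56 = 6 V.
Saturation requires V_DS ≥ V_GS − V_t = 2.94 V; 6 ≥ 2.94 ✓.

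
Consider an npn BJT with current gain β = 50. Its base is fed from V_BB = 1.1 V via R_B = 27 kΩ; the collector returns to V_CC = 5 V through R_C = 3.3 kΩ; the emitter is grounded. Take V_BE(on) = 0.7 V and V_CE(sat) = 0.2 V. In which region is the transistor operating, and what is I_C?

active; I_C ≈ 0.74 mA

Assume active. Base-emitter loop: I_B = (V_BB − V_BE)/R_B = (1.1 − 0.7)/27 = 0.0148 mA.
I_C = β·I_B = 50×0.0148 = 0.741 mA.
V_CE = V_CC − I_C·R_C = 5 − 0.741×3.3 = 2.56 V > V_CE(sat), so the active-region assumption holds.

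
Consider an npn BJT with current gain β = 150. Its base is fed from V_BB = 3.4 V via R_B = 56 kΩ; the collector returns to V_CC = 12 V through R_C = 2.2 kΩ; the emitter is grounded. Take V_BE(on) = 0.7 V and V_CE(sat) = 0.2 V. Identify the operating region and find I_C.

saturation; I_C ≈ 5.4 mA

Assume active: I_B = (3.4 − 0.7)/56 = 0.0482 mA, giving I_C = β·I_B = 7.23 mA.
But then V_CE = 12 − 7.23×2.2 = -3.91 V < V_CE(sat) = 0.2 V — impossible in the active region.
So the transistor is saturated. With V_CE = 0.2 V, I_C = (V_CC − 0.2)/R_C = 11.8/2.2 = 5.36 mA.
Check: β·I_B = 7.23 mA > I_C = 5.36 mA, confirming saturation.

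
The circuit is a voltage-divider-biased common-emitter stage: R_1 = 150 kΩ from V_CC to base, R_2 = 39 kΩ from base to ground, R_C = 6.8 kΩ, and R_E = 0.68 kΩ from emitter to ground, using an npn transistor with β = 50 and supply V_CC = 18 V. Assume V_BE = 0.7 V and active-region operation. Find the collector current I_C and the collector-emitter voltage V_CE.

Thevenize the base divider: V_Th = V_CC·R_2/(R_1+R_2) = 18×39/189 = 3.71 V, R_Th = R_1‖R_2 = 31 kΩ.
Base-emitter loop: V_Th = I_B·R_Th + V_BE + (β+1)I_B·R_E, so I_B = (3.71 − 0.7) / (31 + 51×0.68) = 0.0459 mA.
I_C = β·I_B = 50×0.0459 = 2.3 mA, and I_E = (β+1)I_B = 2.34 mA.
V_CE = V_CC − I_C·R_C − I_E·R_E = 18 − 2.3×6.8 − 2.34×0.68 = 0.792 V.
V_CE = 0.792 V > 0.2 V confirms active-region operation.

I_C ≈ 2.3 mA, V_CE ≈ 0.79 V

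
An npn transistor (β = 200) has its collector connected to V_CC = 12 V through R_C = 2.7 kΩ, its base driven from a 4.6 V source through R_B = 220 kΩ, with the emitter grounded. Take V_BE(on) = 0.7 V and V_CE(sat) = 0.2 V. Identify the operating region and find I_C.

active; I_C ≈ 3.5 mA

Assume active. Base-emitter loop: I_B = (V_BB − V_BE)/R_B = (4.6 − 0.7)/220 = 0.0177 mA.
I_C = β·I_B = 200×0.0177 = 3.55 mA.
V_CE = V_CC − I_C·R_C = 12 − 3.55×2.7 = 2.43 V > V_CE(sat), so the active-region assumption holds.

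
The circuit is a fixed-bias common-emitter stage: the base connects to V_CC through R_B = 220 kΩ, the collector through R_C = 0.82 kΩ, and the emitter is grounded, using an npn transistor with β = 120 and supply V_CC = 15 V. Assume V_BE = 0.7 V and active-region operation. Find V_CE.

V_CE ≈ 8.6 V

Base loop: V_CC = I_B·R_B + V_BE, so I_B = (15 − 0.7)/220 kΩ = 0.065 mA.
In the active region I_C = β·I_B = 120 × 0.065 = 7.8 mA.
Collector loop: V_CE = V_CC − I_C·R_C = 15 − 7.8×0.82 = 8.6 V.
Since V_CE = 8.6 V > V_CE(sat) ≈ 0.2 V, the transistor is in the active region as assumed.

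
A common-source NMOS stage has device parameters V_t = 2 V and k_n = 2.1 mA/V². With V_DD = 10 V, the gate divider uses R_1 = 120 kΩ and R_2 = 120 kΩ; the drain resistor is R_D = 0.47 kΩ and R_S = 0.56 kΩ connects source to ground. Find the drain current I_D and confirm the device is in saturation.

V_G = V_DD·R_2/(R_1+R_2) = 10×120/240 = 5 V.
Assume saturation: I_D = (k_n/2)(V_GS − V_t)² with V_GS = V_G − I_D·R_S = 5 − 0.56·I_D.
Substituting gives 0.329·I_D² − 4.53·I_D + 9.45 = 0, with roots I_D = 2.57 or 11.2 mA.
The root I_D = 11.2 mA gives V_GS = -1.26 V ≤ V_t, so take I_D = 2.57 mA.
Then V_GS = 3.56 V and V_DS = V_DD − I_D(R_D+R_S) = 10 − 2.57×1.03 = 7.36 V.
Saturation requires V_DS ≥ V_GS − V_t = 1.56 V; 7.36 ≥ 1.56 ✓.

I_D ≈ 2.6 mA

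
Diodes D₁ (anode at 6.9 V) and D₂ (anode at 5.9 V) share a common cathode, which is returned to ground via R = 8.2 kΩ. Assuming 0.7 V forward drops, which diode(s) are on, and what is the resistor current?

Only D₁ conducts; I_R ≈ 0.76 mA

Assume both conduct. Then node N would need to be at both 6.9−0.7 = 6.2 V and 5.9−0.7 = 5.2 V, which is impossible.
Assume only D₁ conducts: V_N = 6.9 − 0.7 = 6.2 V, so I_R = 6.2/8.2 = 0.756 mA.
Check D₂: its anode-to-cathode voltage is 5.9 − 6.2 = -0.3 V < 0.7 V, so it is off. The assumption is consistent.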